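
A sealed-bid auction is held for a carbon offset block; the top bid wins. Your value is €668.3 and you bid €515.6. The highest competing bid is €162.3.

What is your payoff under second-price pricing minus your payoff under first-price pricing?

€353.3

You have the highest bid, so you win under either rule.
Second-price: pay €162.3 → payoff €506.
First-price: pay your own bid €515.6 → payoff €152.7.
Difference = €506 − (€152.7) = €353.3.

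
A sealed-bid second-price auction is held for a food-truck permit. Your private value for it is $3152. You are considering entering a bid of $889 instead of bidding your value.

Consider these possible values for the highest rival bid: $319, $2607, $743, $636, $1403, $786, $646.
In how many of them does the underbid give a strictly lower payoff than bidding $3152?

The deviation hurts exactly when the highest competing bid lies strictly between $889 and $3152 — underbidding then forfeits a profitable win.
$319: below both → same outcome either way.
$2607: inside the interval → strictly worse (loss $545).
$743: below both → same outcome either way.
$636: below both → same outcome either way.
$1403: inside the interval → strictly worse (loss $1749).
$786: below both → same outcome either way.
$646: below both → same outcome either way.
Count: 2.

2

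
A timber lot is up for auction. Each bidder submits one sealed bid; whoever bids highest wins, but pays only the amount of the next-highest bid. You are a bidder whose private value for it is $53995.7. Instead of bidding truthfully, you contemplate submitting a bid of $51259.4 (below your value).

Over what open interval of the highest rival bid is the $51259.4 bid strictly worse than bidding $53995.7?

($51259.4, $53995.7)

If the competing bid is below $51259.4, both bids win at the same price — no difference.
If it is above $53995.7, both bids lose — no difference.
If it lies strictly between $51259.4 and $53995.7, bidding your value wins at a price below your value (positive payoff) while bidding $51259.4 loses (payoff 0).
So the deviation strictly hurts on the open interval ($51259.4, $53995.7).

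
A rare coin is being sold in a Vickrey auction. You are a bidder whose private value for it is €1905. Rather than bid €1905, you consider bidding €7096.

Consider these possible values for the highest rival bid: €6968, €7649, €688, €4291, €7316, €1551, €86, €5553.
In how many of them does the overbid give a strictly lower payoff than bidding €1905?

3

The deviation hurts exactly when the highest competing bid lies strictly between €1905 and €7096 — overbidding then wins at a price above your value.
€6968: inside the interval → strictly worse (loss €5063).
€7649: above both → same outcome either way.
€688: below both → same outcome either way.
€4291: inside the interval → strictly worse (loss €2386).
€7316: above both → same outcome either way.
€1551: below both → same outcome either way.
€86: below both → same outcome either way.
€5553: inside the interval → strictly worse (loss €3648).
Count: 3.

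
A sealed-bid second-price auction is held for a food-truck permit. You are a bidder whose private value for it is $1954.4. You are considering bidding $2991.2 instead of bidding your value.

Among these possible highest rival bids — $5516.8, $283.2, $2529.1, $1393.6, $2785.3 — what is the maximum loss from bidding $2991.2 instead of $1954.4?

$5516.8: same outcome either way → loss $0.
$283.2: same outcome either way → loss $0.
$2529.1: truthful gives $0, deviation gives −$574.7 → loss $574.7.
$1393.6: same outcome either way → loss $0.
$2785.3: truthful gives $0, deviation gives −$830.9 → loss $830.9.
Maximum loss: $830.9.

$830.9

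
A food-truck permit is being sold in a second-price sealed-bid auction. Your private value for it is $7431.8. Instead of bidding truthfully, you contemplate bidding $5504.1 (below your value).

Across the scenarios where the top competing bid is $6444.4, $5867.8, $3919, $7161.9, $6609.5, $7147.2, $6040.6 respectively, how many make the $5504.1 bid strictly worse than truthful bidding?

The deviation hurts exactly when the highest competing bid lies strictly between $5504.1 and $7431.8 — underbidding then forfeits a profitable win.
$6444.4: inside the interval → strictly worse (loss $987.4).
$5867.8: inside the interval → strictly worse (loss $1564).
$3919: below both → same outcome either way.
$7161.9: inside the interval → strictly worse (loss $269.9).
$6609.5: inside the interval → strictly worse (loss $822.3).
$7147.2: inside the interval → strictly worse (loss $284.6).
$6040.6: inside the interval → strictly worse (loss $1391.2).
Count: 6.

6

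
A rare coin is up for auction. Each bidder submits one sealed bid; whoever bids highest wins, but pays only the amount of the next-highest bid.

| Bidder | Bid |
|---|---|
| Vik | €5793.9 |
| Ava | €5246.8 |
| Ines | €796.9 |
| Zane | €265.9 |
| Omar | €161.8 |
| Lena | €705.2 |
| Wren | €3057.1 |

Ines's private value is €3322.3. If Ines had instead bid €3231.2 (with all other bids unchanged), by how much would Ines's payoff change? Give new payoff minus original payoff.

€0

The highest bid among the other bidders is €5793.9; Ines's bid doesn't change that.
Original bid €796.9: Ines is not highest (top rival bid is €5793.9); payoff €0.
Alternative bid €3231.2: Ines is not highest (top rival bid is €5793.9); payoff €0.
Change in payoff = €0 − (€0) = €0.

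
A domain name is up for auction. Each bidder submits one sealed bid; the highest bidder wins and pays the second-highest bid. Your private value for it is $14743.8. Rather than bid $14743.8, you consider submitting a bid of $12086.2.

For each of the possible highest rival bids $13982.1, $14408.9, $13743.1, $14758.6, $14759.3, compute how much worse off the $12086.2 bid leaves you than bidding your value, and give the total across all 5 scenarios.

$2097.3

The deviation costs you only when the competing bid falls strictly between $12086.2 and $14743.8; elsewhere both bids give the same outcome.
$13982.1: truthful payoff $761.7, deviation payoff $0 → loss $761.7.
$14408.9: truthful payoff $334.9, deviation payoff $0 → loss $334.9.
$13743.1: truthful payoff $1000.7, deviation payoff $0 → loss $1000.7.
$14758.6: outcomes coincide → loss $0.
$14759.3: outcomes coincide → loss $0.
Total loss = $761.7 + $334.9 + $1000.7 = $2097.3.
In a second-price auction your bid sets only whether you win, not what you pay, so bidding your true value is weakly dominant.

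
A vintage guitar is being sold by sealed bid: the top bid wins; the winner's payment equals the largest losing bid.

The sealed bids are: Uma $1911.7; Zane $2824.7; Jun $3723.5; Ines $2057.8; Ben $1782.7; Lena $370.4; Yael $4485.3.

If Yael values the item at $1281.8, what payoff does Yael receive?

Highest bid: Yael at $4485.3, so Yael wins.
Second-highest bid: Jun at $3723.5 — that is the price the winner pays.
Yael's payoff = value − price = $1281.8 − $3723.5 = −$2441.7.

−$2441.7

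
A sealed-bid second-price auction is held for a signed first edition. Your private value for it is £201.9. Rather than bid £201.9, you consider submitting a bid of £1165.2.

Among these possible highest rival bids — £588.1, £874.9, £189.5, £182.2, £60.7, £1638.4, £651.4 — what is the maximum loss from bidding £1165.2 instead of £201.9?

£673

£588.1: truthful gives £0, deviation gives −£386.2 → loss £386.2.
£874.9: truthful gives £0, deviation gives −£673 → loss £673.
£189.5: same outcome either way → loss £0.
£182.2: same outcome either way → loss £0.
£60.7: same outcome either way → loss £0.
£1638.4: same outcome either way → loss £0.
£651.4: truthful gives £0, deviation gives −£449.5 → loss £449.5.
Maximum loss: £673.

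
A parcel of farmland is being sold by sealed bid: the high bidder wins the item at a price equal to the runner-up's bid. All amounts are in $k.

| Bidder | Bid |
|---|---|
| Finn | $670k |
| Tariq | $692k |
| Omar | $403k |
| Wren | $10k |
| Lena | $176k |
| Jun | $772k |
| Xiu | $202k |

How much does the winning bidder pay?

$692k

Highest bid: Jun at $772k, so Jun wins.
Second-highest bid: Tariq at $692k — that is the price the winner pays.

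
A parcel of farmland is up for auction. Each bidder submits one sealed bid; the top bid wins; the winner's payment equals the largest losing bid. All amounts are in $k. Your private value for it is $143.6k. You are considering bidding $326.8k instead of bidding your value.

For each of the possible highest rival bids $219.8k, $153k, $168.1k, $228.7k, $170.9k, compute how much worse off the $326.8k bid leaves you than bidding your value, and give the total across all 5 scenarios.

$222.5k

The deviation costs you only when the competing bid falls strictly between $143.6k and $326.8k; elsewhere both bids give the same outcome.
$219.8k: truthful payoff $0k, deviation payoff −$76.2k → loss $76.2k.
$153k: truthful payoff $0k, deviation payoff −$9.4k → loss $9.4k.
$168.1k: truthful payoff $0k, deviation payoff −$24.5k → loss $24.5k.
$228.7k: truthful payoff $0k, deviation payoff −$85.1k → loss $85.1k.
$170.9k: truthful payoff $0k, deviation payoff −$27.3k → loss $27.3k.
Total loss = $76.2k + $9.4k + $24.5k + $85.1k + $27.3k = $222.5k.
Because the price is fixed by the runner-up's bid, deviating from your value can only change a good outcome into a bad one — never the reverse.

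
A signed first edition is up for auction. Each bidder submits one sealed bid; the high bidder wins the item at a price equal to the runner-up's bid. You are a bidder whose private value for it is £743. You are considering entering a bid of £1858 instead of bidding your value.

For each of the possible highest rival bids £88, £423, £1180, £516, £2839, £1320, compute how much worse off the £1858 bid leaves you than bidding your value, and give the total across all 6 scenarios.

The deviation costs you only when the competing bid falls strictly between £743 and £1858; elsewhere both bids give the same outcome.
£88: outcomes coincide → loss £0.
£423: outcomes coincide → loss £0.
£1180: truthful payoff £0, deviation payoff −£437 → loss £437.
£516: outcomes coincide → loss £0.
£2839: outcomes coincide → loss £0.
£1320: truthful payoff £0, deviation payoff −£577 → loss £577.
Total loss = £437 + £577 = £1014.
Truthful bidding weakly dominates here: raising your bid can only win items priced above your value, and lowering it can only forfeit items priced below.

£1014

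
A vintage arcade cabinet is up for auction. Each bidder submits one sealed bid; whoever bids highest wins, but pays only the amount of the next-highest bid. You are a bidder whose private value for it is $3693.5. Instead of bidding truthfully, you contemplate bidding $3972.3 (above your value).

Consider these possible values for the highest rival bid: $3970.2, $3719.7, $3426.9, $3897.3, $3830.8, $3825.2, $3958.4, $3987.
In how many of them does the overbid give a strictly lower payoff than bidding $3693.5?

6

The deviation hurts exactly when the highest competing bid lies strictly between $3693.5 and $3972.3 — overbidding then wins at a price above your value.
$3970.2: inside the interval → strictly worse (loss $276.7).
$3719.7: inside the interval → strictly worse (loss $26.2).
$3426.9: below both → same outcome either way.
$3897.3: inside the interval → strictly worse (loss $203.8).
$3830.8: inside the interval → strictly worse (loss $137.3).
$3825.2: inside the interval → strictly worse (loss $131.7).
$3958.4: inside the interval → strictly worse (loss $264.9).
$3987: above both → same outcome either way.
Count: 6.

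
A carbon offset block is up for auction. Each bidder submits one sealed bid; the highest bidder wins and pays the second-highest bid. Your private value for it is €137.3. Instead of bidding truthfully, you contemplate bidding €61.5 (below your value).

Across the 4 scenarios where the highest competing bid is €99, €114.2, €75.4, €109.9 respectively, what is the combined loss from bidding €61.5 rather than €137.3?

The deviation costs you only when the competing bid falls strictly between €61.5 and €137.3; elsewhere both bids give the same outcome.
€99: truthful payoff €38.3, deviation payoff €0 → loss €38.3.
€114.2: truthful payoff €23.1, deviation payoff €0 → loss €23.1.
€75.4: truthful payoff €61.9, deviation payoff €0 → loss €61.9.
€109.9: truthful payoff €27.4, deviation payoff €0 → loss €27.4.
Total loss = €38.3 + €23.1 + €61.9 + €27.4 = €150.7.
Truthful bidding weakly dominates here: raising your bid can only win items priced above your value, and lowering it can only forfeit items priced below.

€150.7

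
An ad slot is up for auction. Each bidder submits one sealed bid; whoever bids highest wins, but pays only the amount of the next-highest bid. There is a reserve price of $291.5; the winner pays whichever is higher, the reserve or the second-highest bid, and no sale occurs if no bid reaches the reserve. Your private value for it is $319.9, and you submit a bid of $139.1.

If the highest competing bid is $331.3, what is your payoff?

Your bid $139.1 is below the highest competing bid $331.3, so you lose. Payoff $0.

$0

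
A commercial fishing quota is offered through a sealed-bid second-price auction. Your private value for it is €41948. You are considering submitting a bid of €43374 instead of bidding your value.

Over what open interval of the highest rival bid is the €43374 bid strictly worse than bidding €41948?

If the competing bid is below €41948, both bids win at the same price — no difference.
If it is above €43374, both bids lose — no difference.
If it lies strictly between €41948 and €43374, bidding your value loses (payoff 0) while bidding €43374 wins at a price above your value (payoff negative).
So the deviation strictly hurts on the open interval (€41948, €43374).

(€41948, €43374)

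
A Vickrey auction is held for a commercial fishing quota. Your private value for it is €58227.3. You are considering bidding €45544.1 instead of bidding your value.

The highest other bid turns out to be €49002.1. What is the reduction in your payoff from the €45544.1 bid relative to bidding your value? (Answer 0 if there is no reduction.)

Bidding your value €58227.3: you win (since €58227.3 > €49002.1) and pay €49002.1. Payoff €9225.2.
Bidding €45544.1: you lose. Payoff €0.
The competing bid €49002.1 lies between your shaded bid and your value, so underbidding forfeits an item you could have won at a profitable price.
Loss from deviating = €9225.2 − (€0) = €9225.2.

€9225.2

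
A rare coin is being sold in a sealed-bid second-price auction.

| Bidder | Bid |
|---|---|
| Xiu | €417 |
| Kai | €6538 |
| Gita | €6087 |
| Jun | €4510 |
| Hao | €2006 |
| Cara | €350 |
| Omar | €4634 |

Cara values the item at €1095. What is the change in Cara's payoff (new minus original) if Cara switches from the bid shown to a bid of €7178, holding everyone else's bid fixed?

The highest bid among the other bidders is €6538; Cara's bid doesn't change that.
Original bid €350: Cara is not highest (top rival bid is €6538); payoff €0.
Alternative bid €7178: Cara is highest, pays the top rival bid €6538; payoff €1095 − €6538 = −€5443.
Change in payoff = −€5443 − (€0) = −€5443.

−€5443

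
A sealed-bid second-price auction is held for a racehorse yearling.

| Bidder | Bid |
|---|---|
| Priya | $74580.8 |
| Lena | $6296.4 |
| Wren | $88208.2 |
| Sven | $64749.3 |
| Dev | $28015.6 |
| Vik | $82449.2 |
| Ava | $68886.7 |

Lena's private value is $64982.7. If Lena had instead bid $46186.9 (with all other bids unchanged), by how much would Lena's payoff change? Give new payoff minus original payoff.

$0

The highest bid among the other bidders is $88208.2; Lena's bid doesn't change that.
Original bid $6296.4: Lena is not highest (top rival bid is $88208.2); payoff $0.
Alternative bid $46186.9: Lena is not highest (top rival bid is $88208.2); payoff $0.
Change in payoff = $0 − ($0) = $0.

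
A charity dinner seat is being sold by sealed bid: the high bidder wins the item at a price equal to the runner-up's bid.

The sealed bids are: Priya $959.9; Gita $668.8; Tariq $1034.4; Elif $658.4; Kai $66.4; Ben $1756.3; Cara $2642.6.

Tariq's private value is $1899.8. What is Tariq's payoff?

$0

Highest bid: Cara at $2642.6, so Cara wins.
Second-highest bid: Ben at $1756.3 — that is the price the winner pays.
Tariq did not win, so Tariq pays nothing and receives nothing: payoff $0.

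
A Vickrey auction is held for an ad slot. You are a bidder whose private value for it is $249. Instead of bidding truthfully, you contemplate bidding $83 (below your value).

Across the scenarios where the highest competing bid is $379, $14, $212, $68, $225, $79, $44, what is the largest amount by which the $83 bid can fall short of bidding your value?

$37

$379: same outcome either way → loss $0.
$14: same outcome either way → loss $0.
$212: truthful gives $37, deviation gives $0 → loss $37.
$68: same outcome either way → loss $0.
$225: truthful gives $24, deviation gives $0 → loss $24.
$79: same outcome either way → loss $0.
$44: same outcome either way → loss $0.
Maximum loss: $37.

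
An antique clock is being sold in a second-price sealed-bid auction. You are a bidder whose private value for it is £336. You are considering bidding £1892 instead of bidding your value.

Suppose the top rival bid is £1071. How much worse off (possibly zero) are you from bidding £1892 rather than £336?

Bidding your value £336: you lose (since £336 < £1071). Payoff £0.
Bidding £1892: you win and pay £1071. Payoff £336 − £1071 = −£735.
The competing bid £1071 lies between your value and your inflated bid, so overbidding wins an item priced above your value.
Loss from deviating = £0 − (−£735) = £735.

£735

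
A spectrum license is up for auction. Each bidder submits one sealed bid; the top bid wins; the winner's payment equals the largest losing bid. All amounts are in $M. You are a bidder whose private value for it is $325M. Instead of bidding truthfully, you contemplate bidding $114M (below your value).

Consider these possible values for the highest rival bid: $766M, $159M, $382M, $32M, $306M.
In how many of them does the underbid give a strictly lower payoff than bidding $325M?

The deviation hurts exactly when the highest competing bid lies strictly between $114M and $325M — underbidding then forfeits a profitable win.
$766M: above both → same outcome either way.
$159M: inside the interval → strictly worse (loss $166M).
$382M: above both → same outcome either way.
$32M: below both → same outcome either way.
$306M: inside the interval → strictly worse (loss $19M).
Count: 2.

2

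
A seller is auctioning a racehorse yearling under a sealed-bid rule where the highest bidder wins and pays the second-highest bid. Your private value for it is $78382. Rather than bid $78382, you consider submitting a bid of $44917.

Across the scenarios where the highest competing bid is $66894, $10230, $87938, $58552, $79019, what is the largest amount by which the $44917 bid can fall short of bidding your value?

$66894: truthful gives $11488, deviation gives $0 → loss $11488.
$10230: same outcome either way → loss $0.
$87938: same outcome either way → loss $0.
$58552: truthful gives $19830, deviation gives $0 → loss $19830.
$79019: same outcome either way → loss $0.
Maximum loss: $19830.

$19830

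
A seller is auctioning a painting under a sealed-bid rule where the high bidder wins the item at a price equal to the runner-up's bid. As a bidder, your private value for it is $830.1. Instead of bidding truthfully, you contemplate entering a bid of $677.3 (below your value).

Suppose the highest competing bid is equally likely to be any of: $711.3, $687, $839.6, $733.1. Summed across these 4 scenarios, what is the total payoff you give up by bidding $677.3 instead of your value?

$358.9

The deviation costs you only when the competing bid falls strictly between $677.3 and $830.1; elsewhere both bids give the same outcome.
$711.3: truthful payoff $118.8, deviation payoff $0 → loss $118.8.
$687: truthful payoff $143.1, deviation payoff $0 → loss $143.1.
$839.6: outcomes coincide → loss $0.
$733.1: truthful payoff $97, deviation payoff $0 → loss $97.
Total loss = $118.8 + $143.1 + $97 = $358.9.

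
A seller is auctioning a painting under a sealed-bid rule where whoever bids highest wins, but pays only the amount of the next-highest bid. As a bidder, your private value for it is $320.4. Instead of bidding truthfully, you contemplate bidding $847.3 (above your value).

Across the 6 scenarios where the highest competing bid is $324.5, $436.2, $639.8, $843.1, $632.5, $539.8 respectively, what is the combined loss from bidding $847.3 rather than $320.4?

The deviation costs you only when the competing bid falls strictly between $320.4 and $847.3; elsewhere both bids give the same outcome.
$324.5: truthful payoff $0, deviation payoff −$4.1 → loss $4.1.
$436.2: truthful payoff $0, deviation payoff −$115.8 → loss $115.8.
$639.8: truthful payoff $0, deviation payoff −$319.4 → loss $319.4.
$843.1: truthful payoff $0, deviation payoff −$522.7 → loss $522.7.
$632.5: truthful payoff $0, deviation payoff −$312.1 → loss $312.1.
$539.8: truthful payoff $0, deviation payoff −$219.4 → loss $219.4.
Total loss = $4.1 + $115.8 + $319.4 + $522.7 + $312.1 + $219.4 = $1493.5.
In a second-price auction your bid sets only whether you win, not what you pay, so bidding your true value is weakly dominant.

$1493.5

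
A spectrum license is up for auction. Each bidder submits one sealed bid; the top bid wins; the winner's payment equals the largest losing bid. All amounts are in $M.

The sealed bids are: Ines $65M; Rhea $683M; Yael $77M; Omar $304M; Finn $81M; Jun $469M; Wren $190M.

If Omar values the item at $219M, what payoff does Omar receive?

$0M

Highest bid: Rhea at $683M, so Rhea wins.
Second-highest bid: Jun at $469M — that is the price the winner pays.
Omar did not win, so Omar pays nothing and receives nothing: payoff $0M.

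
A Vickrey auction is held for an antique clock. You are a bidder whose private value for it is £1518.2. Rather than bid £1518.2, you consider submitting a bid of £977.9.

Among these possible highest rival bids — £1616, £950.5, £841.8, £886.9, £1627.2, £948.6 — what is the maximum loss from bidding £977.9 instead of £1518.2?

£1616: same outcome either way → loss £0.
£950.5: same outcome either way → loss £0.
£841.8: same outcome either way → loss £0.
£886.9: same outcome either way → loss £0.
£1627.2: same outcome either way → loss £0.
£948.6: same outcome either way → loss £0.
Maximum loss: £0.

£0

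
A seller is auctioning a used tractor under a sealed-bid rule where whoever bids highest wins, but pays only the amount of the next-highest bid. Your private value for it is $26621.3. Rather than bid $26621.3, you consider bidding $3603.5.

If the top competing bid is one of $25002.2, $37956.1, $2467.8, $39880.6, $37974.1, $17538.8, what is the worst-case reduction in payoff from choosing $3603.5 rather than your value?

$25002.2: truthful gives $1619.1, deviation gives $0 → loss $1619.1.
$37956.1: same outcome either way → loss $0.
$2467.8: same outcome either way → loss $0.
$39880.6: same outcome either way → loss $0.
$37974.1: same outcome either way → loss $0.
$17538.8: truthful gives $9082.5, deviation gives $0 → loss $9082.5.
Maximum loss: $9082.5.

$9082.5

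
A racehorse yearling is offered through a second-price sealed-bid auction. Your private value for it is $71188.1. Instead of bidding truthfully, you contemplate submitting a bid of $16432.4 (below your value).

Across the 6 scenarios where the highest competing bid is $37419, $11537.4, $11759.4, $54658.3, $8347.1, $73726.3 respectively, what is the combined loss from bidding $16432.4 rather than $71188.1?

The deviation costs you only when the competing bid falls strictly between $16432.4 and $71188.1; elsewhere both bids give the same outcome.
$37419: truthful payoff $33769.1, deviation payoff $0 → loss $33769.1.
$11537.4: outcomes coincide → loss $0.
$11759.4: outcomes coincide → loss $0.
$54658.3: truthful payoff $16529.8, deviation payoff $0 → loss $16529.8.
$8347.1: outcomes coincide → loss $0.
$73726.3: outcomes coincide → loss $0.
Total loss = $33769.1 + $16529.8 = $50298.9.

$50298.9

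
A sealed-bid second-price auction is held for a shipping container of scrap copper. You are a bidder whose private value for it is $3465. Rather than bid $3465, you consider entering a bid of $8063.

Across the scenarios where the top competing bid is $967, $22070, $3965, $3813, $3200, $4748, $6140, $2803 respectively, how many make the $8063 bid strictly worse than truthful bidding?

The deviation hurts exactly when the highest competing bid lies strictly between $3465 and $8063 — overbidding then wins at a price above your value.
$967: below both → same outcome either way.
$22070: above both → same outcome either way.
$3965: inside the interval → strictly worse (loss $500).
$3813: inside the interval → strictly worse (loss $348).
$3200: below both → same outcome either way.
$4748: inside the interval → strictly worse (loss $1283).
$6140: inside the interval → strictly worse (loss $2675).
$2803: below both → same outcome either way.
Count: 4.

4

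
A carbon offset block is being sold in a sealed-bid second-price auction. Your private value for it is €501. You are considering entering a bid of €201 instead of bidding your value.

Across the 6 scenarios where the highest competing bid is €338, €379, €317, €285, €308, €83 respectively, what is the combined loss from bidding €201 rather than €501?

The deviation costs you only when the competing bid falls strictly between €201 and €501; elsewhere both bids give the same outcome.
€338: truthful payoff €163, deviation payoff €0 → loss €163.
€379: truthful payoff €122, deviation payoff €0 → loss €122.
€317: truthful payoff €184, deviation payoff €0 → loss €184.
€285: truthful payoff €216, deviation payoff €0 → loss €216.
€308: truthful payoff €193, deviation payoff €0 → loss €193.
€83: outcomes coincide → loss €0.
Total loss = €163 + €122 + €184 + €216 + €193 = €878.
Because the price is fixed by the runner-up's bid, deviating from your value can only change a good outcome into a bad one — never the reverse.

€878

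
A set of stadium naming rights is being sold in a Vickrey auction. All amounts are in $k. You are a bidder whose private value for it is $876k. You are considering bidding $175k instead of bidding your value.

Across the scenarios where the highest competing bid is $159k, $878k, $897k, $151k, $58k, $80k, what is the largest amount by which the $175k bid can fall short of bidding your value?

$0k

$159k: same outcome either way → loss $0k.
$878k: same outcome either way → loss $0k.
$897k: same outcome either way → loss $0k.
$151k: same outcome either way → loss $0k.
$58k: same outcome either way → loss $0k.
$80k: same outcome either way → loss $0k.
Maximum loss: $0k.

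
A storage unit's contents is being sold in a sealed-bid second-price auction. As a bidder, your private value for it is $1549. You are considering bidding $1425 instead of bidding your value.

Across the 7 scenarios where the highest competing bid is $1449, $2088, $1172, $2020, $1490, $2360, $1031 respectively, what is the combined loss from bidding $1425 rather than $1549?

The deviation costs you only when the competing bid falls strictly between $1425 and $1549; elsewhere both bids give the same outcome.
$1449: truthful payoff $100, deviation payoff $0 → loss $100.
$2088: outcomes coincide → loss $0.
$1172: outcomes coincide → loss $0.
$2020: outcomes coincide → loss $0.
$1490: truthful payoff $59, deviation payoff $0 → loss $59.
$2360: outcomes coincide → loss $0.
$1031: outcomes coincide → loss $0.
Total loss = $100 + $59 = $159.
Truthful bidding weakly dominates here: raising your bid can only win items priced above your value, and lowering it can only forfeit items priced below.

$159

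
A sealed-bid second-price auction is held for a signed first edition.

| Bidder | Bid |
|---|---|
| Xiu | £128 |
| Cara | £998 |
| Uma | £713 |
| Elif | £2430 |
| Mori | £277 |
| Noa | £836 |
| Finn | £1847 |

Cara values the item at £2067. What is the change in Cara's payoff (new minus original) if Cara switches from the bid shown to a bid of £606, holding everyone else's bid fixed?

The highest bid among the other bidders is £2430; Cara's bid doesn't change that.
Original bid £998: Cara is not highest (top rival bid is £2430); payoff £0.
Alternative bid £606: Cara is not highest (top rival bid is £2430); payoff £0.
Change in payoff = £0 − (£0) = £0.

£0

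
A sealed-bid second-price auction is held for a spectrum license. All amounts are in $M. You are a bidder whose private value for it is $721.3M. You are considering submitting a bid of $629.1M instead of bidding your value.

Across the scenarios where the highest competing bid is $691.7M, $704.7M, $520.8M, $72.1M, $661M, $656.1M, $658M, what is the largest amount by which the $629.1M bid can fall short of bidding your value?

$691.7M: truthful gives $29.6M, deviation gives $0M → loss $29.6M.
$704.7M: truthful gives $16.6M, deviation gives $0M → loss $16.6M.
$520.8M: same outcome either way → loss $0M.
$72.1M: same outcome either way → loss $0M.
$661M: truthful gives $60.3M, deviation gives $0M → loss $60.3M.
$656.1M: truthful gives $65.2M, deviation gives $0M → loss $65.2M.
$658M: truthful gives $63.3M, deviation gives $0M → loss $63.3M.
Maximum loss: $65.2M.

$65.2M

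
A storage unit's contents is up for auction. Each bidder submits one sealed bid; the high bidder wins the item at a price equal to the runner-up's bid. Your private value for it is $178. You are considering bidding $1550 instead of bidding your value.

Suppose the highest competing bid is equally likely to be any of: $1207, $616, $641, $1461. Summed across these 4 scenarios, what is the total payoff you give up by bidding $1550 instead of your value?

The deviation costs you only when the competing bid falls strictly between $178 and $1550; elsewhere both bids give the same outcome.
$1207: truthful payoff $0, deviation payoff −$1029 → loss $1029.
$616: truthful payoff $0, deviation payoff −$438 → loss $438.
$641: truthful payoff $0, deviation payoff −$463 → loss $463.
$1461: truthful payoff $0, deviation payoff −$1283 → loss $1283.
Total loss = $1029 + $438 + $463 + $1283 = $3213.

$3213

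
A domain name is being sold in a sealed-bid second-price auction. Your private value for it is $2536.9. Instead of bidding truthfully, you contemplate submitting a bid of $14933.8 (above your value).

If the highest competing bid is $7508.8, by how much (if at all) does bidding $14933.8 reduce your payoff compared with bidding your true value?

$4971.9

Bidding your value $2536.9: you lose (since $2536.9 < $7508.8). Payoff $0.
Bidding $14933.8: you win and pay $7508.8. Payoff $2536.9 − $7508.8 = −$4971.9.
The competing bid $7508.8 lies between your value and your inflated bid, so overbidding wins an item priced above your value.
Loss from deviating = $0 − (−$4971.9) = $4971.9.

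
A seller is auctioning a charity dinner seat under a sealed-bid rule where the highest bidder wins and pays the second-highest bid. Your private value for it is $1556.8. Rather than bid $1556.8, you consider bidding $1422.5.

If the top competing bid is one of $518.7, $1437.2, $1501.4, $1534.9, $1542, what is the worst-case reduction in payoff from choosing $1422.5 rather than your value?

$518.7: same outcome either way → loss $0.
$1437.2: truthful gives $119.6, deviation gives $0 → loss $119.6.
$1501.4: truthful gives $55.4, deviation gives $0 → loss $55.4.
$1534.9: truthful gives $21.9, deviation gives $0 → loss $21.9.
$1542: truthful gives $14.8, deviation gives $0 → loss $14.8.
Maximum loss: $119.6.

$119.6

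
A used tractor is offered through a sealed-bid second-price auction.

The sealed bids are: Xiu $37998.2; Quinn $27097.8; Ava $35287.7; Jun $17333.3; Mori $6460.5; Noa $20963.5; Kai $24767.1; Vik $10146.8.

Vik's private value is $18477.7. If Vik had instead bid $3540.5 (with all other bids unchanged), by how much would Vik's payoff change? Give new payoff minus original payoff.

The highest bid among the other bidders is $37998.2; Vik's bid doesn't change that.
Original bid $10146.8: Vik is not highest (top rival bid is $37998.2); payoff $0.
Alternative bid $3540.5: Vik is not highest (top rival bid is $37998.2); payoff $0.
Change in payoff = $0 − ($0) = $0.

$0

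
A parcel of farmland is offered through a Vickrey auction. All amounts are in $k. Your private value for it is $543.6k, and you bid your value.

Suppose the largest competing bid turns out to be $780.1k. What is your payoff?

Your bid $543.6k is below the highest competing bid $780.1k, so you lose.
A losing bidder pays nothing and receives nothing: payoff = $0k.

$0k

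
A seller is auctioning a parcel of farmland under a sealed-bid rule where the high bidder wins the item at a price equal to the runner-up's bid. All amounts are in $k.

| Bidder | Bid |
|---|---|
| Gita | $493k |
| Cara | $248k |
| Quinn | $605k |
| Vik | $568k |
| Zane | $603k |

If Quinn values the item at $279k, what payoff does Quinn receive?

−$324k

Highest bid: Quinn at $605k, so Quinn wins.
Second-highest bid: Zane at $603k — that is the price the winner pays.
Quinn's payoff = value − price = $279k − $603k = −$324k.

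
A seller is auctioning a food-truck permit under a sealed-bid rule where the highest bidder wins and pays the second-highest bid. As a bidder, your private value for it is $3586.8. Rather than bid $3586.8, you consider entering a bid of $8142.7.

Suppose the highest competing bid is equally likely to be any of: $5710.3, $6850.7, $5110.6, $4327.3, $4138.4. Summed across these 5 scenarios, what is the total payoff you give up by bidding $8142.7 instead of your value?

The deviation costs you only when the competing bid falls strictly between $3586.8 and $8142.7; elsewhere both bids give the same outcome.
$5710.3: truthful payoff $0, deviation payoff −$2123.5 → loss $2123.5.
$6850.7: truthful payoff $0, deviation payoff −$3263.9 → loss $3263.9.
$5110.6: truthful payoff $0, deviation payoff −$1523.8 → loss $1523.8.
$4327.3: truthful payoff $0, deviation payoff −$740.5 → loss $740.5.
$4138.4: truthful payoff $0, deviation payoff −$551.6 → loss $551.6.
Total loss = $2123.5 + $3263.9 + $1523.8 + $740.5 + $551.6 = $8203.3.

$8203.3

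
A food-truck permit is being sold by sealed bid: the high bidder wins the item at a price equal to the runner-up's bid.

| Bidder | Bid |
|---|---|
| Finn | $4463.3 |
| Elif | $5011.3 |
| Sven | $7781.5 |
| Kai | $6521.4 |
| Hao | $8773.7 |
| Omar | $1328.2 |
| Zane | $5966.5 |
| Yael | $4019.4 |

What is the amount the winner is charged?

Highest bid: Hao at $8773.7, so Hao wins.
Second-highest bid: Sven at $7781.5 — that is the price the winner pays.

$7781.5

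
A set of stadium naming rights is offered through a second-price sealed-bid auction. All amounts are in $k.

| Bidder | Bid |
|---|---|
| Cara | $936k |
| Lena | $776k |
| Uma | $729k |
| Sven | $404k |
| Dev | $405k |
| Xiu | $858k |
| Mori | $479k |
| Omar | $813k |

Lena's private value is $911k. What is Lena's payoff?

Highest bid: Cara at $936k, so Cara wins.
Second-highest bid: Xiu at $858k — that is the price the winner pays.
Lena did not win, so Lena pays nothing and receives nothing: payoff $0k.

$0k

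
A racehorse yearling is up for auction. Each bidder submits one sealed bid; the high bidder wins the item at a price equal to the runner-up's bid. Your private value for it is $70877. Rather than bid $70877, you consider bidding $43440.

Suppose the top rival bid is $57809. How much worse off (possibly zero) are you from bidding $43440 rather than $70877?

Bidding your value $70877: you win (since $70877 > $57809) and pay $57809. Payoff $13068.
Bidding $43440: you lose. Payoff $0.
The competing bid $57809 lies between your shaded bid and your value, so underbidding forfeits an item you could have won at a profitable price.
Loss from deviating = $13068 − ($0) = $13068.
In a second-price auction your bid sets only whether you win, not what you pay, so bidding your true value is weakly dominant.

$13068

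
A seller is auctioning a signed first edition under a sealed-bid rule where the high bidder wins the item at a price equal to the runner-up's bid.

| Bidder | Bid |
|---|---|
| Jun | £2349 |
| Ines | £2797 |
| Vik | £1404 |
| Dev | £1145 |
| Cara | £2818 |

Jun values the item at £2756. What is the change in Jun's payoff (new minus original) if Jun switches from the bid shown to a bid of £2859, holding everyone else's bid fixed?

−£62

The highest bid among the other bidders is £2818; Jun's bid doesn't change that.
Original bid £2349: Jun is not highest (top rival bid is £2818); payoff £0.
Alternative bid £2859: Jun is highest, pays the top rival bid £2818; payoff £2756 − £2818 = −£62.
Change in payoff = −£62 − (£0) = −£62.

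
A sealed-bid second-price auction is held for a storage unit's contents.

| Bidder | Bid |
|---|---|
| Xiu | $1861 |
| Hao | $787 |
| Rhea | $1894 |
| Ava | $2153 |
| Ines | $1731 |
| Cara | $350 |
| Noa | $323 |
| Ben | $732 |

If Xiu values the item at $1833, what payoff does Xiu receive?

$0

Highest bid: Ava at $2153, so Ava wins.
Second-highest bid: Rhea at $1894 — that is the price the winner pays.
Xiu did not win, so Xiu pays nothing and receives nothing: payoff $0.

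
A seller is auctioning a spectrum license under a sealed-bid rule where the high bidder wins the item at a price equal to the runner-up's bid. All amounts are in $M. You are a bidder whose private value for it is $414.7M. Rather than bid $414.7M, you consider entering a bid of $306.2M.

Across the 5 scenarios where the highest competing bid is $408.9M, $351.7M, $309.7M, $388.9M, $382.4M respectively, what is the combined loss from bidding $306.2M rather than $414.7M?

$231.9M

The deviation costs you only when the competing bid falls strictly between $306.2M and $414.7M; elsewhere both bids give the same outcome.
$408.9M: truthful payoff $5.8M, deviation payoff $0M → loss $5.8M.
$351.7M: truthful payoff $63M, deviation payoff $0M → loss $63M.
$309.7M: truthful payoff $105M, deviation payoff $0M → loss $105M.
$388.9M: truthful payoff $25.8M, deviation payoff $0M → loss $25.8M.
$382.4M: truthful payoff $32.3M, deviation payoff $0M → loss $32.3M.
Total loss = $5.8M + $63M + $105M + $25.8M + $32.3M = $231.9M.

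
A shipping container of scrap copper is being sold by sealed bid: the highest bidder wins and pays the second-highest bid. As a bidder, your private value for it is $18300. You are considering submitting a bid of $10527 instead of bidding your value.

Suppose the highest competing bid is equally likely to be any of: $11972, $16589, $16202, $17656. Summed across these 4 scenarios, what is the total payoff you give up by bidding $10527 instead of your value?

The deviation costs you only when the competing bid falls strictly between $10527 and $18300; elsewhere both bids give the same outcome.
$11972: truthful payoff $6328, deviation payoff $0 → loss $6328.
$16589: truthful payoff $1711, deviation payoff $0 → loss $1711.
$16202: truthful payoff $2098, deviation payoff $0 → loss $2098.
$17656: truthful payoff $644, deviation payoff $0 → loss $644.
Total loss = $6328 + $1711 + $2098 + $644 = $10781.

$10781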